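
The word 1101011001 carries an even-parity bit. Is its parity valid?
Sum of all bits: 1+1+0+1+0+1+1+0+0+1 = 6; 6 mod 2 = 0. Result is 0 → valid parity.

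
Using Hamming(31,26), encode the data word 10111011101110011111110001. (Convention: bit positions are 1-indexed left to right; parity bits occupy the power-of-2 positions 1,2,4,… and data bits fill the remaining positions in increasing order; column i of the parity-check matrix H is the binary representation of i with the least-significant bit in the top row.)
Codeword c = d · G (mod 2), d = 10111011101110011111110001:
  c[0] = d·G[:,0] = (10111011101110011111110001)·(11011010101101010101010101) mod 2 = 1+0+0+1+1+0+1+0+1+0+1+1+0+0+0+1+0+1+0+1+0+1+0+0+0+1 mod 2 = 0
  c[1] = d·G[:,1] = (10111011101110011111110001)·(10110110011011001100110011) mod 2 = 1+0+1+1+0+0+1+0+0+0+1+0+1+0+0+0+1+1+0+0+1+1+0+0+0+1 mod 2 = 1
  c[2] = d·G[:,2] = (10111011101110011111110001)·(10000000000000000000000000) mod 2 = 1+0+0+0+0+0+0+0+0+0+0+0+0+0+0+0+0+0+0+0+0+0+0+0+0+0 mod 2 = 1
  c[3] = d·G[:,3] = (10111011101110011111110001)·(01110001111000111100001111) mod 2 = 0+0+1+1+0+0+0+1+1+0+1+0+0+0+0+1+1+1+0+0+0+0+0+0+0+1 mod 2 = 1
  c[4] = d·G[:,4] = (10111011101110011111110001)·(01000000000000000000000000) mod 2 = 0+0+0+0+0+0+0+0+0+0+0+0+0+0+0+0+0+0+0+0+0+0+0+0+0+0 mod 2 = 0
  c[5] = d·G[:,5] = (10111011101110011111110001)·(00100000000000000000000000) mod 2 = 0+0+1+0+0+0+0+0+0+0+0+0+0+0+0+0+0+0+0+0+0+0+0+0+0+0 mod 2 = 1
  c[6] = d·G[:,6] = (10111011101110011111110001)·(00010000000000000000000000) mod 2 = 0+0+0+1+0+0+0+0+0+0+0+0+0+0+0+0+0+0+0+0+0+0+0+0+0+0 mod 2 = 1
  c[7] = d·G[:,7] = (10111011101110011111110001)·(00001111111000000011111111) mod 2 = 0+0+0+0+1+0+1+1+1+0+1+0+0+0+0+0+0+0+1+1+1+1+0+0+0+1 mod 2 = 0
  c[8] = d·G[:,8] = (10111011101110011111110001)·(00001000000000000000000000) mod 2 = 0+0+0+0+1+0+0+0+0+0+0+0+0+0+0+0+0+0+0+0+0+0+0+0+0+0 mod 2 = 1
  c[9] = d·G[:,9] = (10111011101110011111110001)·(00000100000000000000000000) mod 2 = 0+0+0+0+0+0+0+0+0+0+0+0+0+0+0+0+0+0+0+0+0+0+0+0+0+0 mod 2 = 0
  c[10] = d·G[:,10] = (10111011101110011111110001)·(00000010000000000000000000) mod 2 = 0+0+0+0+0+0+1+0+0+0+0+0+0+0+0+0+0+0+0+0+0+0+0+0+0+0 mod 2 = 1
  c[11] = d·G[:,11] = (10111011101110011111110001)·(00000001000000000000000000) mod 2 = 0+0+0+0+0+0+0+1+0+0+0+0+0+0+0+0+0+0+0+0+0+0+0+0+0+0 mod 2 = 1
  c[12] = d·G[:,12] = (10111011101110011111110001)·(00000000100000000000000000) mod 2 = 0+0+0+0+0+0+0+0+1+0+0+0+0+0+0+0+0+0+0+0+0+0+0+0+0+0 mod 2 = 1
  c[13] = d·G[:,13] = (10111011101110011111110001)·(00000000010000000000000000) mod 2 = 0+0+0+0+0+0+0+0+0+0+0+0+0+0+0+0+0+0+0+0+0+0+0+0+0+0 mod 2 = 0
  c[14] = d·G[:,14] = (10111011101110011111110001)·(00000000001000000000000000) mod 2 = 0+0+0+0+0+0+0+0+0+0+1+0+0+0+0+0+0+0+0+0+0+0+0+0+0+0 mod 2 = 1
  c[15] = d·G[:,15] = (10111011101110011111110001)·(00000000000111111111111111) mod 2 = 0+0+0+0+0+0+0+0+0+0+0+1+1+0+0+1+1+1+1+1+1+1+0+0+0+1 mod 2 = 0
  c[16] = d·G[:,16] = (10111011101110011111110001)·(00000000000100000000000000) mod 2 = 0+0+0+0+0+0+0+0+0+0+0+1+0+0+0+0+0+0+0+0+0+0+0+0+0+0 mod 2 = 1
  c[17] = d·G[:,17] = (10111011101110011111110001)·(00000000000010000000000000) mod 2 = 0+0+0+0+0+0+0+0+0+0+0+0+1+0+0+0+0+0+0+0+0+0+0+0+0+0 mod 2 = 1
  c[18] = d·G[:,18] = (10111011101110011111110001)·(00000000000001000000000000) mod 2 = 0+0+0+0+0+0+0+0+0+0+0+0+0+0+0+0+0+0+0+0+0+0+0+0+0+0 mod 2 = 0
  c[19] = d·G[:,19] = (10111011101110011111110001)·(00000000000000100000000000) mod 2 = 0+0+0+0+0+0+0+0+0+0+0+0+0+0+0+0+0+0+0+0+0+0+0+0+0+0 mod 2 = 0
  c[20] = d·G[:,20] = (10111011101110011111110001)·(00000000000000010000000000) mod 2 = 0+0+0+0+0+0+0+0+0+0+0+0+0+0+0+1+0+0+0+0+0+0+0+0+0+0 mod 2 = 1
  c[21] = d·G[:,21] = (10111011101110011111110001)·(00000000000000001000000000) mod 2 = 0+0+0+0+0+0+0+0+0+0+0+0+0+0+0+0+1+0+0+0+0+0+0+0+0+0 mod 2 = 1
  c[22] = d·G[:,22] = (10111011101110011111110001)·(00000000000000000100000000) mod 2 = 0+0+0+0+0+0+0+0+0+0+0+0+0+0+0+0+0+1+0+0+0+0+0+0+0+0 mod 2 = 1
  c[23] = d·G[:,23] = (10111011101110011111110001)·(00000000000000000010000000) mod 2 = 0+0+0+0+0+0+0+0+0+0+0+0+0+0+0+0+0+0+1+0+0+0+0+0+0+0 mod 2 = 1
  c[24] = d·G[:,24] = (10111011101110011111110001)·(00000000000000000001000000) mod 2 = 0+0+0+0+0+0+0+0+0+0+0+0+0+0+0+0+0+0+0+1+0+0+0+0+0+0 mod 2 = 1
  c[25] = d·G[:,25] = (10111011101110011111110001)·(00000000000000000000100000) mod 2 = 0+0+0+0+0+0+0+0+0+0+0+0+0+0+0+0+0+0+0+0+1+0+0+0+0+0 mod 2 = 1
  c[26] = d·G[:,26] = (10111011101110011111110001)·(00000000000000000000010000) mod 2 = 0+0+0+0+0+0+0+0+0+0+0+0+0+0+0+0+0+0+0+0+0+1+0+0+0+0 mod 2 = 1
  c[27] = d·G[:,27] = (10111011101110011111110001)·(00000000000000000000001000) mod 2 = 0+0+0+0+0+0+0+0+0+0+0+0+0+0+0+0+0+0+0+0+0+0+0+0+0+0 mod 2 = 0
  c[28] = d·G[:,28] = (10111011101110011111110001)·(00000000000000000000000100) mod 2 = 0+0+0+0+0+0+0+0+0+0+0+0+0+0+0+0+0+0+0+0+0+0+0+0+0+0 mod 2 = 0
  c[29] = d·G[:,29] = (10111011101110011111110001)·(00000000000000000000000010) mod 2 = 0+0+0+0+0+0+0+0+0+0+0+0+0+0+0+0+0+0+0+0+0+0+0+0+0+0 mod 2 = 0
  c[30] = d·G[:,30] = (10111011101110011111110001)·(00000000000000000000000001) mod 2 = 0+0+0+0+0+0+0+0+0+0+0+0+0+0+0+0+0+0+0+0+0+0+0+0+0+1 mod 2 = 1
Codeword = 0111011010111010110011111110001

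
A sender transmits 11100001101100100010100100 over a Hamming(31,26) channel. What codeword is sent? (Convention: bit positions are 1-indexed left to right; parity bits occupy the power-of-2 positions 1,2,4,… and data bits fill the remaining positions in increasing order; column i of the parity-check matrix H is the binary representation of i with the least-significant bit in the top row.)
Codeword c = d · G (mod 2), d = 11100001101100100010100100:
  c[0] = d·G[:,0] = (11100001101100100010100100)·(11011010101101010101010101) mod 2 = 1+1+0+0+0+0+0+0+1+0+1+1+0+0+0+0+0+0+0+0+0+0+0+1+0+0 mod 2 = 0
  c[1] = d·G[:,1] = (11100001101100100010100100)·(10110110011011001100110011) mod 2 = 1+0+1+0+0+0+0+0+0+0+1+0+0+0+0+0+0+0+0+0+1+0+0+0+0+0 mod 2 = 0
  c[2] = d·G[:,2] = (11100001101100100010100100)·(10000000000000000000000000) mod 2 = 1+0+0+0+0+0+0+0+0+0+0+0+0+0+0+0+0+0+0+0+0+0+0+0+0+0 mod 2 = 1
  c[3] = d·G[:,3] = (11100001101100100010100100)·(01110001111000111100001111) mod 2 = 0+1+1+0+0+0+0+1+1+0+1+0+0+0+1+0+0+0+0+0+0+0+0+1+0+0 mod 2 = 1
  c[4] = d·G[:,4] = (11100001101100100010100100)·(01000000000000000000000000) mod 2 = 0+1+0+0+0+0+0+0+0+0+0+0+0+0+0+0+0+0+0+0+0+0+0+0+0+0 mod 2 = 1
  c[5] = d·G[:,5] = (11100001101100100010100100)·(00100000000000000000000000) mod 2 = 0+0+1+0+0+0+0+0+0+0+0+0+0+0+0+0+0+0+0+0+0+0+0+0+0+0 mod 2 = 1
  c[6] = d·G[:,6] = (11100001101100100010100100)·(00010000000000000000000000) mod 2 = 0+0+0+0+0+0+0+0+0+0+0+0+0+0+0+0+0+0+0+0+0+0+0+0+0+0 mod 2 = 0
  c[7] = d·G[:,7] = (11100001101100100010100100)·(00001111111000000011111111) mod 2 = 0+0+0+0+0+0+0+1+1+0+1+0+0+0+0+0+0+0+1+0+1+0+0+1+0+0 mod 2 = 0
  c[8] = d·G[:,8] = (11100001101100100010100100)·(00001000000000000000000000) mod 2 = 0+0+0+0+0+0+0+0+0+0+0+0+0+0+0+0+0+0+0+0+0+0+0+0+0+0 mod 2 = 0
  c[9] = d·G[:,9] = (11100001101100100010100100)·(00000100000000000000000000) mod 2 = 0+0+0+0+0+0+0+0+0+0+0+0+0+0+0+0+0+0+0+0+0+0+0+0+0+0 mod 2 = 0
  c[10] = d·G[:,10] = (11100001101100100010100100)·(00000010000000000000000000) mod 2 = 0+0+0+0+0+0+0+0+0+0+0+0+0+0+0+0+0+0+0+0+0+0+0+0+0+0 mod 2 = 0
  c[11] = d·G[:,11] = (11100001101100100010100100)·(00000001000000000000000000) mod 2 = 0+0+0+0+0+0+0+1+0+0+0+0+0+0+0+0+0+0+0+0+0+0+0+0+0+0 mod 2 = 1
  c[12] = d·G[:,12] = (11100001101100100010100100)·(00000000100000000000000000) mod 2 = 0+0+0+0+0+0+0+0+1+0+0+0+0+0+0+0+0+0+0+0+0+0+0+0+0+0 mod 2 = 1
  c[13] = d·G[:,13] = (11100001101100100010100100)·(00000000010000000000000000) mod 2 = 0+0+0+0+0+0+0+0+0+0+0+0+0+0+0+0+0+0+0+0+0+0+0+0+0+0 mod 2 = 0
  c[14] = d·G[:,14] = (11100001101100100010100100)·(00000000001000000000000000) mod 2 = 0+0+0+0+0+0+0+0+0+0+1+0+0+0+0+0+0+0+0+0+0+0+0+0+0+0 mod 2 = 1
  c[15] = d·G[:,15] = (11100001101100100010100100)·(00000000000111111111111111) mod 2 = 0+0+0+0+0+0+0+0+0+0+0+1+0+0+1+0+0+0+1+0+1+0+0+1+0+0 mod 2 = 1
  c[16] = d·G[:,16] = (11100001101100100010100100)·(00000000000100000000000000) mod 2 = 0+0+0+0+0+0+0+0+0+0+0+1+0+0+0+0+0+0+0+0+0+0+0+0+0+0 mod 2 = 1
  c[17] = d·G[:,17] = (11100001101100100010100100)·(00000000000010000000000000) mod 2 = 0+0+0+0+0+0+0+0+0+0+0+0+0+0+0+0+0+0+0+0+0+0+0+0+0+0 mod 2 = 0
  c[18] = d·G[:,18] = (11100001101100100010100100)·(00000000000001000000000000) mod 2 = 0+0+0+0+0+0+0+0+0+0+0+0+0+0+0+0+0+0+0+0+0+0+0+0+0+0 mod 2 = 0
  c[19] = d·G[:,19] = (11100001101100100010100100)·(00000000000000100000000000) mod 2 = 0+0+0+0+0+0+0+0+0+0+0+0+0+0+1+0+0+0+0+0+0+0+0+0+0+0 mod 2 = 1
  c[20] = d·G[:,20] = (11100001101100100010100100)·(00000000000000010000000000) mod 2 = 0+0+0+0+0+0+0+0+0+0+0+0+0+0+0+0+0+0+0+0+0+0+0+0+0+0 mod 2 = 0
  c[21] = d·G[:,21] = (11100001101100100010100100)·(00000000000000001000000000) mod 2 = 0+0+0+0+0+0+0+0+0+0+0+0+0+0+0+0+0+0+0+0+0+0+0+0+0+0 mod 2 = 0
  c[22] = d·G[:,22] = (11100001101100100010100100)·(00000000000000000100000000) mod 2 = 0+0+0+0+0+0+0+0+0+0+0+0+0+0+0+0+0+0+0+0+0+0+0+0+0+0 mod 2 = 0
  c[23] = d·G[:,23] = (11100001101100100010100100)·(00000000000000000010000000) mod 2 = 0+0+0+0+0+0+0+0+0+0+0+0+0+0+0+0+0+0+1+0+0+0+0+0+0+0 mod 2 = 1
  c[24] = d·G[:,24] = (11100001101100100010100100)·(00000000000000000001000000) mod 2 = 0+0+0+0+0+0+0+0+0+0+0+0+0+0+0+0+0+0+0+0+0+0+0+0+0+0 mod 2 = 0
  c[25] = d·G[:,25] = (11100001101100100010100100)·(00000000000000000000100000) mod 2 = 0+0+0+0+0+0+0+0+0+0+0+0+0+0+0+0+0+0+0+0+1+0+0+0+0+0 mod 2 = 1
  c[26] = d·G[:,26] = (11100001101100100010100100)·(00000000000000000000010000) mod 2 = 0+0+0+0+0+0+0+0+0+0+0+0+0+0+0+0+0+0+0+0+0+0+0+0+0+0 mod 2 = 0
  c[27] = d·G[:,27] = (11100001101100100010100100)·(00000000000000000000001000) mod 2 = 0+0+0+0+0+0+0+0+0+0+0+0+0+0+0+0+0+0+0+0+0+0+0+0+0+0 mod 2 = 0
  c[28] = d·G[:,28] = (11100001101100100010100100)·(00000000000000000000000100) mod 2 = 0+0+0+0+0+0+0+0+0+0+0+0+0+0+0+0+0+0+0+0+0+0+0+1+0+0 mod 2 = 1
  c[29] = d·G[:,29] = (11100001101100100010100100)·(00000000000000000000000010) mod 2 = 0+0+0+0+0+0+0+0+0+0+0+0+0+0+0+0+0+0+0+0+0+0+0+0+0+0 mod 2 = 0
  c[30] = d·G[:,30] = (11100001101100100010100100)·(00000000000000000000000001) mod 2 = 0+0+0+0+0+0+0+0+0+0+0+0+0+0+0+0+0+0+0+0+0+0+0+0+0+0 mod 2 = 0
Codeword = 0011110000011011100100010100100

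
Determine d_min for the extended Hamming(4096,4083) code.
d_min = 4 (adding an overall parity bit to Hamming(4095,4083) raises d_min from 3 to 4).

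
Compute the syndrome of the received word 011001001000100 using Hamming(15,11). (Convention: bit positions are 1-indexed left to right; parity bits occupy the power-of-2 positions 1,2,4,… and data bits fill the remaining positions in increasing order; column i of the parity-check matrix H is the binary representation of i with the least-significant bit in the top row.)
Syndrome s = H · r^T (mod 2), r = 011001001000100:
  s[0] = (101010101010101)·(011001001000100) mod 2 = 0+0+1+0+0+0+0+0+1+0+0+0+1+0+0 mod 2 = 1
  s[1] = (011001100110011)·(011001001000100) mod 2 = 0+1+1+0+0+1+0+0+0+0+0+0+0+0+0 mod 2 = 1
  s[2] = (000111100001111)·(011001001000100) mod 2 = 0+0+0+0+0+1+0+0+0+0+0+0+1+0+0 mod 2 = 0
  s[3] = (000000011111111)·(011001001000100) mod 2 = 0+0+0+0+0+0+0+0+1+0+0+0+1+0+0 mod 2 = 0
Syndrome = 1100
Non-zero syndrome: error at position 3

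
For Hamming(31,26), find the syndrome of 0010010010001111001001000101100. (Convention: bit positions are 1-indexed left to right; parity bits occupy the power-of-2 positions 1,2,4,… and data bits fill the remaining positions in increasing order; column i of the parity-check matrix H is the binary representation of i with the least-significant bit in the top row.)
Syndrome s = H · r^T (mod 2), r = 0010010010001111001001000101100:
  s[0] = (1010101010101010101010101010101)·(0010010010001111001001000101100) mod 2 = 0+0+1+0+0+0+0+0+1+0+0+0+1+0+1+0+0+0+1+0+0+0+0+0+0+0+0+0+1+0+0 mod 2 = 0
  s[1] = (0110011001100110011001100110011)·(0010010010001111001001000101100) mod 2 = 0+0+1+0+0+1+0+0+0+0+0+0+0+1+1+0+0+0+1+0+0+1+0+0+0+1+0+0+0+0+0 mod 2 = 1
  s[2] = (0001111000011110000111100001111)·(0010010010001111001001000101100) mod 2 = 0+0+0+0+0+1+0+0+0+0+0+0+1+1+1+0+0+0+0+0+0+1+0+0+0+0+0+1+1+0+0 mod 2 = 1
  s[3] = (0000000111111110000000011111111)·(0010010010001111001001000101100) mod 2 = 0+0+0+0+0+0+0+0+1+0+0+0+1+1+1+0+0+0+0+0+0+0+0+0+0+1+0+1+1+0+0 mod 2 = 1
  s[4] = (0000000000000001111111111111111)·(0010010010001111001001000101100) mod 2 = 0+0+0+0+0+0+0+0+0+0+0+0+0+0+0+1+0+0+1+0+0+1+0+0+0+1+0+1+1+0+0 mod 2 = 0
Syndrome = 01110
Non-zero syndrome: error at position 14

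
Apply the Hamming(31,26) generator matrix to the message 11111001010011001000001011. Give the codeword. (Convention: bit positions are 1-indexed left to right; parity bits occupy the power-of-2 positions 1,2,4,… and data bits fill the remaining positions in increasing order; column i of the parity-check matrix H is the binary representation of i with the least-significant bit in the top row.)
Codeword c = d · G (mod 2), d = 11111001010011001000001011:
  c[0] = d·G[:,0] = (11111001010011001000001011)·(11011010101101010101010101) mod 2 = 1+1+0+1+1+0+0+0+0+0+0+0+0+1+0+0+0+0+0+0+0+0+0+0+0+1 mod 2 = 0
  c[1] = d·G[:,1] = (11111001010011001000001011)·(10110110011011001100110011) mod 2 = 1+0+1+1+0+0+0+0+0+1+0+0+1+1+0+0+1+0+0+0+0+0+0+0+1+1 mod 2 = 1
  c[2] = d·G[:,2] = (11111001010011001000001011)·(10000000000000000000000000) mod 2 = 1+0+0+0+0+0+0+0+0+0+0+0+0+0+0+0+0+0+0+0+0+0+0+0+0+0 mod 2 = 1
  c[3] = d·G[:,3] = (11111001010011001000001011)·(01110001111000111100001111) mod 2 = 0+1+1+1+0+0+0+1+0+1+0+0+0+0+0+0+1+0+0+0+0+0+1+0+1+1 mod 2 = 1
  c[4] = d·G[:,4] = (11111001010011001000001011)·(01000000000000000000000000) mod 2 = 0+1+0+0+0+0+0+0+0+0+0+0+0+0+0+0+0+0+0+0+0+0+0+0+0+0 mod 2 = 1
  c[5] = d·G[:,5] = (11111001010011001000001011)·(00100000000000000000000000) mod 2 = 0+0+1+0+0+0+0+0+0+0+0+0+0+0+0+0+0+0+0+0+0+0+0+0+0+0 mod 2 = 1
  c[6] = d·G[:,6] = (11111001010011001000001011)·(00010000000000000000000000) mod 2 = 0+0+0+1+0+0+0+0+0+0+0+0+0+0+0+0+0+0+0+0+0+0+0+0+0+0 mod 2 = 1
  c[7] = d·G[:,7] = (11111001010011001000001011)·(00001111111000000011111111) mod 2 = 0+0+0+0+1+0+0+1+0+1+0+0+0+0+0+0+0+0+0+0+0+0+1+0+1+1 mod 2 = 0
  c[8] = d·G[:,8] = (11111001010011001000001011)·(00001000000000000000000000) mod 2 = 0+0+0+0+1+0+0+0+0+0+0+0+0+0+0+0+0+0+0+0+0+0+0+0+0+0 mod 2 = 1
  c[9] = d·G[:,9] = (11111001010011001000001011)·(00000100000000000000000000) mod 2 = 0+0+0+0+0+0+0+0+0+0+0+0+0+0+0+0+0+0+0+0+0+0+0+0+0+0 mod 2 = 0
  c[10] = d·G[:,10] = (11111001010011001000001011)·(00000010000000000000000000) mod 2 = 0+0+0+0+0+0+0+0+0+0+0+0+0+0+0+0+0+0+0+0+0+0+0+0+0+0 mod 2 = 0
  c[11] = d·G[:,11] = (11111001010011001000001011)·(00000001000000000000000000) mod 2 = 0+0+0+0+0+0+0+1+0+0+0+0+0+0+0+0+0+0+0+0+0+0+0+0+0+0 mod 2 = 1
  c[12] = d·G[:,12] = (11111001010011001000001011)·(00000000100000000000000000) mod 2 = 0+0+0+0+0+0+0+0+0+0+0+0+0+0+0+0+0+0+0+0+0+0+0+0+0+0 mod 2 = 0
  c[13] = d·G[:,13] = (11111001010011001000001011)·(00000000010000000000000000) mod 2 = 0+0+0+0+0+0+0+0+0+1+0+0+0+0+0+0+0+0+0+0+0+0+0+0+0+0 mod 2 = 1
  c[14] = d·G[:,14] = (11111001010011001000001011)·(00000000001000000000000000) mod 2 = 0+0+0+0+0+0+0+0+0+0+0+0+0+0+0+0+0+0+0+0+0+0+0+0+0+0 mod 2 = 0
  c[15] = d·G[:,15] = (11111001010011001000001011)·(00000000000111111111111111) mod 2 = 0+0+0+0+0+0+0+0+0+0+0+0+1+1+0+0+1+0+0+0+0+0+1+0+1+1 mod 2 = 0
  c[16] = d·G[:,16] = (11111001010011001000001011)·(00000000000100000000000000) mod 2 = 0+0+0+0+0+0+0+0+0+0+0+0+0+0+0+0+0+0+0+0+0+0+0+0+0+0 mod 2 = 0
  c[17] = d·G[:,17] = (11111001010011001000001011)·(00000000000010000000000000) mod 2 = 0+0+0+0+0+0+0+0+0+0+0+0+1+0+0+0+0+0+0+0+0+0+0+0+0+0 mod 2 = 1
  c[18] = d·G[:,18] = (11111001010011001000001011)·(00000000000001000000000000) mod 2 = 0+0+0+0+0+0+0+0+0+0+0+0+0+1+0+0+0+0+0+0+0+0+0+0+0+0 mod 2 = 1
  c[19] = d·G[:,19] = (11111001010011001000001011)·(00000000000000100000000000) mod 2 = 0+0+0+0+0+0+0+0+0+0+0+0+0+0+0+0+0+0+0+0+0+0+0+0+0+0 mod 2 = 0
  c[20] = d·G[:,20] = (11111001010011001000001011)·(00000000000000010000000000) mod 2 = 0+0+0+0+0+0+0+0+0+0+0+0+0+0+0+0+0+0+0+0+0+0+0+0+0+0 mod 2 = 0
  c[21] = d·G[:,21] = (11111001010011001000001011)·(00000000000000001000000000) mod 2 = 0+0+0+0+0+0+0+0+0+0+0+0+0+0+0+0+1+0+0+0+0+0+0+0+0+0 mod 2 = 1
  c[22] = d·G[:,22] = (11111001010011001000001011)·(00000000000000000100000000) mod 2 = 0+0+0+0+0+0+0+0+0+0+0+0+0+0+0+0+0+0+0+0+0+0+0+0+0+0 mod 2 = 0
  c[23] = d·G[:,23] = (11111001010011001000001011)·(00000000000000000010000000) mod 2 = 0+0+0+0+0+0+0+0+0+0+0+0+0+0+0+0+0+0+0+0+0+0+0+0+0+0 mod 2 = 0
  c[24] = d·G[:,24] = (11111001010011001000001011)·(00000000000000000001000000) mod 2 = 0+0+0+0+0+0+0+0+0+0+0+0+0+0+0+0+0+0+0+0+0+0+0+0+0+0 mod 2 = 0
  c[25] = d·G[:,25] = (11111001010011001000001011)·(00000000000000000000100000) mod 2 = 0+0+0+0+0+0+0+0+0+0+0+0+0+0+0+0+0+0+0+0+0+0+0+0+0+0 mod 2 = 0
  c[26] = d·G[:,26] = (11111001010011001000001011)·(00000000000000000000010000) mod 2 = 0+0+0+0+0+0+0+0+0+0+0+0+0+0+0+0+0+0+0+0+0+0+0+0+0+0 mod 2 = 0
  c[27] = d·G[:,27] = (11111001010011001000001011)·(00000000000000000000001000) mod 2 = 0+0+0+0+0+0+0+0+0+0+0+0+0+0+0+0+0+0+0+0+0+0+1+0+0+0 mod 2 = 1
  c[28] = d·G[:,28] = (11111001010011001000001011)·(00000000000000000000000100) mod 2 = 0+0+0+0+0+0+0+0+0+0+0+0+0+0+0+0+0+0+0+0+0+0+0+0+0+0 mod 2 = 0
  c[29] = d·G[:,29] = (11111001010011001000001011)·(00000000000000000000000010) mod 2 = 0+0+0+0+0+0+0+0+0+0+0+0+0+0+0+0+0+0+0+0+0+0+0+0+1+0 mod 2 = 1
  c[30] = d·G[:,30] = (11111001010011001000001011)·(00000000000000000000000001) mod 2 = 0+0+0+0+0+0+0+0+0+0+0+0+0+0+0+0+0+0+0+0+0+0+0+0+0+1 mod 2 = 1
Codeword = 0111111010010100011001000001011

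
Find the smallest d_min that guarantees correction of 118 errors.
Correcting t errors requires d_min ≥ 2t + 1 = 2·118 + 1 = 237.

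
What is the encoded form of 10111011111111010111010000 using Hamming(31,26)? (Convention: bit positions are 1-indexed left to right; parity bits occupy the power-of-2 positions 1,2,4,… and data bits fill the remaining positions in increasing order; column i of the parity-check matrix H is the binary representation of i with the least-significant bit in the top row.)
Codeword c = d · G (mod 2), d = 10111011111111010111010000:
  c[0] = d·G[:,0] = (10111011111111010111010000)·(11011010101101010101010101) mod 2 = 1+0+0+1+1+0+1+0+1+0+1+1+0+1+0+1+0+1+0+1+0+1+0+0+0+0 mod 2 = 0
  c[1] = d·G[:,1] = (10111011111111010111010000)·(10110110011011001100110011) mod 2 = 1+0+1+1+0+0+1+0+0+1+1+0+1+1+0+0+0+1+0+0+0+1+0+0+0+0 mod 2 = 0
  c[2] = d·G[:,2] = (10111011111111010111010000)·(10000000000000000000000000) mod 2 = 1+0+0+0+0+0+0+0+0+0+0+0+0+0+0+0+0+0+0+0+0+0+0+0+0+0 mod 2 = 1
  c[3] = d·G[:,3] = (10111011111111010111010000)·(01110001111000111100001111) mod 2 = 0+0+1+1+0+0+0+1+1+1+1+0+0+0+0+1+0+1+0+0+0+0+0+0+0+0 mod 2 = 0
  c[4] = d·G[:,4] = (10111011111111010111010000)·(01000000000000000000000000) mod 2 = 0+0+0+0+0+0+0+0+0+0+0+0+0+0+0+0+0+0+0+0+0+0+0+0+0+0 mod 2 = 0
  c[5] = d·G[:,5] = (10111011111111010111010000)·(00100000000000000000000000) mod 2 = 0+0+1+0+0+0+0+0+0+0+0+0+0+0+0+0+0+0+0+0+0+0+0+0+0+0 mod 2 = 1
  c[6] = d·G[:,6] = (10111011111111010111010000)·(00010000000000000000000000) mod 2 = 0+0+0+1+0+0+0+0+0+0+0+0+0+0+0+0+0+0+0+0+0+0+0+0+0+0 mod 2 = 1
  c[7] = d·G[:,7] = (10111011111111010111010000)·(00001111111000000011111111) mod 2 = 0+0+0+0+1+0+1+1+1+1+1+0+0+0+0+0+0+0+1+1+0+1+0+0+0+0 mod 2 = 1
  c[8] = d·G[:,8] = (10111011111111010111010000)·(00001000000000000000000000) mod 2 = 0+0+0+0+1+0+0+0+0+0+0+0+0+0+0+0+0+0+0+0+0+0+0+0+0+0 mod 2 = 1
  c[9] = d·G[:,9] = (10111011111111010111010000)·(00000100000000000000000000) mod 2 = 0+0+0+0+0+0+0+0+0+0+0+0+0+0+0+0+0+0+0+0+0+0+0+0+0+0 mod 2 = 0
  c[10] = d·G[:,10] = (10111011111111010111010000)·(00000010000000000000000000) mod 2 = 0+0+0+0+0+0+1+0+0+0+0+0+0+0+0+0+0+0+0+0+0+0+0+0+0+0 mod 2 = 1
  c[11] = d·G[:,11] = (10111011111111010111010000)·(00000001000000000000000000) mod 2 = 0+0+0+0+0+0+0+1+0+0+0+0+0+0+0+0+0+0+0+0+0+0+0+0+0+0 mod 2 = 1
  c[12] = d·G[:,12] = (10111011111111010111010000)·(00000000100000000000000000) mod 2 = 0+0+0+0+0+0+0+0+1+0+0+0+0+0+0+0+0+0+0+0+0+0+0+0+0+0 mod 2 = 1
  c[13] = d·G[:,13] = (10111011111111010111010000)·(00000000010000000000000000) mod 2 = 0+0+0+0+0+0+0+0+0+1+0+0+0+0+0+0+0+0+0+0+0+0+0+0+0+0 mod 2 = 1
  c[14] = d·G[:,14] = (10111011111111010111010000)·(00000000001000000000000000) mod 2 = 0+0+0+0+0+0+0+0+0+0+1+0+0+0+0+0+0+0+0+0+0+0+0+0+0+0 mod 2 = 1
  c[15] = d·G[:,15] = (10111011111111010111010000)·(00000000000111111111111111) mod 2 = 0+0+0+0+0+0+0+0+0+0+0+1+1+1+0+1+0+1+1+1+0+1+0+0+0+0 mod 2 = 0
  c[16] = d·G[:,16] = (10111011111111010111010000)·(00000000000100000000000000) mod 2 = 0+0+0+0+0+0+0+0+0+0+0+1+0+0+0+0+0+0+0+0+0+0+0+0+0+0 mod 2 = 1
  c[17] = d·G[:,17] = (10111011111111010111010000)·(00000000000010000000000000) mod 2 = 0+0+0+0+0+0+0+0+0+0+0+0+1+0+0+0+0+0+0+0+0+0+0+0+0+0 mod 2 = 1
  c[18] = d·G[:,18] = (10111011111111010111010000)·(00000000000001000000000000) mod 2 = 0+0+0+0+0+0+0+0+0+0+0+0+0+1+0+0+0+0+0+0+0+0+0+0+0+0 mod 2 = 1
  c[19] = d·G[:,19] = (10111011111111010111010000)·(00000000000000100000000000) mod 2 = 0+0+0+0+0+0+0+0+0+0+0+0+0+0+0+0+0+0+0+0+0+0+0+0+0+0 mod 2 = 0
  c[20] = d·G[:,20] = (10111011111111010111010000)·(00000000000000010000000000) mod 2 = 0+0+0+0+0+0+0+0+0+0+0+0+0+0+0+1+0+0+0+0+0+0+0+0+0+0 mod 2 = 1
  c[21] = d·G[:,21] = (10111011111111010111010000)·(00000000000000001000000000) mod 2 = 0+0+0+0+0+0+0+0+0+0+0+0+0+0+0+0+0+0+0+0+0+0+0+0+0+0 mod 2 = 0
  c[22] = d·G[:,22] = (10111011111111010111010000)·(00000000000000000100000000) mod 2 = 0+0+0+0+0+0+0+0+0+0+0+0+0+0+0+0+0+1+0+0+0+0+0+0+0+0 mod 2 = 1
  c[23] = d·G[:,23] = (10111011111111010111010000)·(00000000000000000010000000) mod 2 = 0+0+0+0+0+0+0+0+0+0+0+0+0+0+0+0+0+0+1+0+0+0+0+0+0+0 mod 2 = 1
  c[24] = d·G[:,24] = (10111011111111010111010000)·(00000000000000000001000000) mod 2 = 0+0+0+0+0+0+0+0+0+0+0+0+0+0+0+0+0+0+0+1+0+0+0+0+0+0 mod 2 = 1
  c[25] = d·G[:,25] = (10111011111111010111010000)·(00000000000000000000100000) mod 2 = 0+0+0+0+0+0+0+0+0+0+0+0+0+0+0+0+0+0+0+0+0+0+0+0+0+0 mod 2 = 0
  c[26] = d·G[:,26] = (10111011111111010111010000)·(00000000000000000000010000) mod 2 = 0+0+0+0+0+0+0+0+0+0+0+0+0+0+0+0+0+0+0+0+0+1+0+0+0+0 mod 2 = 1
  c[27] = d·G[:,27] = (10111011111111010111010000)·(00000000000000000000001000) mod 2 = 0+0+0+0+0+0+0+0+0+0+0+0+0+0+0+0+0+0+0+0+0+0+0+0+0+0 mod 2 = 0
  c[28] = d·G[:,28] = (10111011111111010111010000)·(00000000000000000000000100) mod 2 = 0+0+0+0+0+0+0+0+0+0+0+0+0+0+0+0+0+0+0+0+0+0+0+0+0+0 mod 2 = 0
  c[29] = d·G[:,29] = (10111011111111010111010000)·(00000000000000000000000010) mod 2 = 0+0+0+0+0+0+0+0+0+0+0+0+0+0+0+0+0+0+0+0+0+0+0+0+0+0 mod 2 = 0
  c[30] = d·G[:,30] = (10111011111111010111010000)·(00000000000000000000000001) mod 2 = 0+0+0+0+0+0+0+0+0+0+0+0+0+0+0+0+0+0+0+0+0+0+0+0+0+0 mod 2 = 0
Codeword = 0010011110111110111010111010000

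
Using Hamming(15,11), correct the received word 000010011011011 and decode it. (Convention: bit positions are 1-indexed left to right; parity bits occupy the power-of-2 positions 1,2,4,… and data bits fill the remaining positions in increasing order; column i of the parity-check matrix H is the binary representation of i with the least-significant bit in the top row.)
Syndrome s = H · r^T (mod 2), r = 000010011011011:
  s[0] = (101010101010101)·(000010011011011) mod 2 = 0+0+0+0+1+0+0+0+1+0+1+0+0+0+1 mod 2 = 0
  s[1] = (011001100110011)·(000010011011011) mod 2 = 0+0+0+0+0+0+0+0+0+0+1+0+0+1+1 mod 2 = 1
  s[2] = (000111100001111)·(000010011011011) mod 2 = 0+0+0+0+1+0+0+0+0+0+0+1+0+1+1 mod 2 = 0
  s[3] = (000000011111111)·(000010011011011) mod 2 = 0+0+0+0+0+0+0+1+1+0+1+1+0+1+1 mod 2 = 0
Syndrome = 0100
Column 2 of H equals this syndrome → error at bit 2 (1-indexed).
Flip bit 2: 000010011011011 → 010010011011011
Extract data bits at positions {3,5,6,7,9,10,11,12,13,14,15}: 01001011011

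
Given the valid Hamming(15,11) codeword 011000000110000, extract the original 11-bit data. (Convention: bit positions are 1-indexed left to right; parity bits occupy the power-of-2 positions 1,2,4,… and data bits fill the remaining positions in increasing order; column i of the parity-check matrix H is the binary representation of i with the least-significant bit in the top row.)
Parity bits occupy power-of-2 positions; data bits are at positions {3,5,6,7,9,10,11,12,13,14,15} (1-indexed).
Extract: c[3]=1 c[5]=0 c[6]=0 c[7]=0 c[9]=0 c[10]=1 c[11]=1 c[12]=0 c[13]=0 c[14]=0 c[15]=0
Data = 10000110000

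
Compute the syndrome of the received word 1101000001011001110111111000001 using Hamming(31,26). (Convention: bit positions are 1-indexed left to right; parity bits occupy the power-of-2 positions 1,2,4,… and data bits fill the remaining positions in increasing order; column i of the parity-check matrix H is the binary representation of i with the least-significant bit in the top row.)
Syndrome s = H · r^T (mod 2), r = 1101000001011001110111111000001:
  s[0] = (1010101010101010101010101010101)·(1101000001011001110111111000001) mod 2 = 1+0+0+0+0+0+0+0+0+0+0+0+1+0+0+0+1+0+0+0+1+0+1+0+1+0+0+0+0+0+1 mod 2 = 1
  s[1] = (0110011001100110011001100110011)·(1101000001011001110111111000001) mod 2 = 0+1+0+0+0+0+0+0+0+1+0+0+0+0+0+0+0+1+0+0+0+1+1+0+0+0+0+0+0+0+1 mod 2 = 0
  s[2] = (0001111000011110000111100001111)·(1101000001011001110111111000001) mod 2 = 0+0+0+1+0+0+0+0+0+0+0+1+1+0+0+0+0+0+0+1+1+1+1+0+0+0+0+0+0+0+1 mod 2 = 0
  s[3] = (0000000111111110000000011111111)·(1101000001011001110111111000001) mod 2 = 0+0+0+0+0+0+0+0+0+1+0+1+1+0+0+0+0+0+0+0+0+0+0+1+1+0+0+0+0+0+1 mod 2 = 0
  s[4] = (0000000000000001111111111111111)·(1101000001011001110111111000001) mod 2 = 0+0+0+0+0+0+0+0+0+0+0+0+0+0+0+1+1+1+0+1+1+1+1+1+1+0+0+0+0+0+1 mod 2 = 0
Syndrome = 10000
Non-zero syndrome: error at position 1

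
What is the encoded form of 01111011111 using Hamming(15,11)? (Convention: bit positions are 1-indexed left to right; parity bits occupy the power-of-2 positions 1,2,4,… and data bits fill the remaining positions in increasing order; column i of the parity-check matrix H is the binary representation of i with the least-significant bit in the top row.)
Codeword c = d · G (mod 2), d = 01111011111:
  c[0] = d·G[:,0] = (01111011111)·(11011010101) mod 2 = 0+1+0+1+1+0+1+0+1+0+1 mod 2 = 0
  c[1] = d·G[:,1] = (01111011111)·(10110110011) mod 2 = 0+0+1+1+0+0+1+0+0+1+1 mod 2 = 1
  c[2] = d·G[:,2] = (01111011111)·(10000000000) mod 2 = 0+0+0+0+0+0+0+0+0+0+0 mod 2 = 0
  c[3] = d·G[:,3] = (01111011111)·(01110001111) mod 2 = 0+1+1+1+0+0+0+1+1+1+1 mod 2 = 1
  c[4] = d·G[:,4] = (01111011111)·(01000000000) mod 2 = 0+1+0+0+0+0+0+0+0+0+0 mod 2 = 1
  c[5] = d·G[:,5] = (01111011111)·(00100000000) mod 2 = 0+0+1+0+0+0+0+0+0+0+0 mod 2 = 1
  c[6] = d·G[:,6] = (01111011111)·(00010000000) mod 2 = 0+0+0+1+0+0+0+0+0+0+0 mod 2 = 1
  c[7] = d·G[:,7] = (01111011111)·(00001111111) mod 2 = 0+0+0+0+1+0+1+1+1+1+1 mod 2 = 0
  c[8] = d·G[:,8] = (01111011111)·(00001000000) mod 2 = 0+0+0+0+1+0+0+0+0+0+0 mod 2 = 1
  c[9] = d·G[:,9] = (01111011111)·(00000100000) mod 2 = 0+0+0+0+0+0+0+0+0+0+0 mod 2 = 0
  c[10] = d·G[:,10] = (01111011111)·(00000010000) mod 2 = 0+0+0+0+0+0+1+0+0+0+0 mod 2 = 1
  c[11] = d·G[:,11] = (01111011111)·(00000001000) mod 2 = 0+0+0+0+0+0+0+1+0+0+0 mod 2 = 1
  c[12] = d·G[:,12] = (01111011111)·(00000000100) mod 2 = 0+0+0+0+0+0+0+0+1+0+0 mod 2 = 1
  c[13] = d·G[:,13] = (01111011111)·(00000000010) mod 2 = 0+0+0+0+0+0+0+0+0+1+0 mod 2 = 1
  c[14] = d·G[:,14] = (01111011111)·(00000000001) mod 2 = 0+0+0+0+0+0+0+0+0+0+1 mod 2 = 1
Codeword = 010111101011111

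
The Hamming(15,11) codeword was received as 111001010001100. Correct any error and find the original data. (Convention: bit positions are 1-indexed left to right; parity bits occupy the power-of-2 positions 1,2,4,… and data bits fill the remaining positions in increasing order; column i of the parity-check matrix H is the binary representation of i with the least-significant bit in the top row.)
Syndrome s = H · r^T (mod 2), r = 111001010001100:
  s[0] = (101010101010101)·(111001010001100) mod 2 = 1+0+1+0+0+0+0+0+0+0+0+0+1+0+0 mod 2 = 1
  s[1] = (011001100110011)·(111001010001100) mod 2 = 0+1+1+0+0+1+0+0+0+0+0+0+0+0+0 mod 2 = 1
  s[2] = (000111100001111)·(111001010001100) mod 2 = 0+0+0+0+0+1+0+0+0+0+0+1+1+0+0 mod 2 = 1
  s[3] = (000000011111111)·(111001010001100) mod 2 = 0+0+0+0+0+0+0+1+0+0+0+1+1+0+0 mod 2 = 1
Syndrome = 1111
Column 15 of H equals this syndrome → error at bit 15 (1-indexed).
Flip bit 15: 111001010001100 → 111001010001101
Extract data bits at positions {3,5,6,7,9,10,11,12,13,14,15}: 10100001101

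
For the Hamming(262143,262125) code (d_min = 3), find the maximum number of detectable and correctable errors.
Detection only: up to d_min − 1 = 2 errors.
Correction: up to ⌊(d_min − 1)/2⌋ = ⌊2/2⌋ = 1 errors.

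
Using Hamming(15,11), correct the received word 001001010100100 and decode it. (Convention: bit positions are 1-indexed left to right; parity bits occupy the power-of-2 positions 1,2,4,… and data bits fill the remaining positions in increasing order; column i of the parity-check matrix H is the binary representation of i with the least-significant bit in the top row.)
Syndrome s = H · r^T (mod 2), r = 001001010100100:
  s[0] = (101010101010101)·(001001010100100) mod 2 = 0+0+1+0+0+0+0+0+0+0+0+0+1+0+0 mod 2 = 0
  s[1] = (011001100110011)·(001001010100100) mod 2 = 0+0+1+0+0+1+0+0+0+1+0+0+0+0+0 mod 2 = 1
  s[2] = (000111100001111)·(001001010100100) mod 2 = 0+0+0+0+0+1+0+0+0+0+0+0+1+0+0 mod 2 = 0
  s[3] = (000000011111111)·(001001010100100) mod 2 = 0+0+0+0+0+0+0+1+0+1+0+0+1+0+0 mod 2 = 1
Syndrome = 0101
Column 10 of H equals this syndrome → error at bit 10 (1-indexed).
Flip bit 10: 001001010100100 → 001001010000100
Extract data bits at positions {3,5,6,7,9,10,11,12,13,14,15}: 10100000100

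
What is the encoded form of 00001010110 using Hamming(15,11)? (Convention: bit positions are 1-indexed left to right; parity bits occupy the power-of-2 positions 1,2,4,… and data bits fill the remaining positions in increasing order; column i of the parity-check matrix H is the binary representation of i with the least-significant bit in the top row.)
Codeword c = d · G (mod 2), d = 00001010110:
  c[0] = d·G[:,0] = (00001010110)·(11011010101) mod 2 = 0+0+0+0+1+0+1+0+1+0+0 mod 2 = 1
  c[1] = d·G[:,1] = (00001010110)·(10110110011) mod 2 = 0+0+0+0+0+0+1+0+0+1+0 mod 2 = 0
  c[2] = d·G[:,2] = (00001010110)·(10000000000) mod 2 = 0+0+0+0+0+0+0+0+0+0+0 mod 2 = 0
  c[3] = d·G[:,3] = (00001010110)·(01110001111) mod 2 = 0+0+0+0+0+0+0+0+1+1+0 mod 2 = 0
  c[4] = d·G[:,4] = (00001010110)·(01000000000) mod 2 = 0+0+0+0+0+0+0+0+0+0+0 mod 2 = 0
  c[5] = d·G[:,5] = (00001010110)·(00100000000) mod 2 = 0+0+0+0+0+0+0+0+0+0+0 mod 2 = 0
  c[6] = d·G[:,6] = (00001010110)·(00010000000) mod 2 = 0+0+0+0+0+0+0+0+0+0+0 mod 2 = 0
  c[7] = d·G[:,7] = (00001010110)·(00001111111) mod 2 = 0+0+0+0+1+0+1+0+1+1+0 mod 2 = 0
  c[8] = d·G[:,8] = (00001010110)·(00001000000) mod 2 = 0+0+0+0+1+0+0+0+0+0+0 mod 2 = 1
  c[9] = d·G[:,9] = (00001010110)·(00000100000) mod 2 = 0+0+0+0+0+0+0+0+0+0+0 mod 2 = 0
  c[10] = d·G[:,10] = (00001010110)·(00000010000) mod 2 = 0+0+0+0+0+0+1+0+0+0+0 mod 2 = 1
  c[11] = d·G[:,11] = (00001010110)·(00000001000) mod 2 = 0+0+0+0+0+0+0+0+0+0+0 mod 2 = 0
  c[12] = d·G[:,12] = (00001010110)·(00000000100) mod 2 = 0+0+0+0+0+0+0+0+1+0+0 mod 2 = 1
  c[13] = d·G[:,13] = (00001010110)·(00000000010) mod 2 = 0+0+0+0+0+0+0+0+0+1+0 mod 2 = 1
  c[14] = d·G[:,14] = (00001010110)·(00000000001) mod 2 = 0+0+0+0+0+0+0+0+0+0+0 mod 2 = 0
Codeword = 100000001010110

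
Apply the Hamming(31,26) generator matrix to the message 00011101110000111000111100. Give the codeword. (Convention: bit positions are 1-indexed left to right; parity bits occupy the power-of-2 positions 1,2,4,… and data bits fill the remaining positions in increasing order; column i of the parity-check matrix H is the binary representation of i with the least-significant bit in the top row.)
Codeword c = d · G (mod 2), d = 00011101110000111000111100:
  c[0] = d·G[:,0] = (00011101110000111000111100)·(11011010101101010101010101) mod 2 = 0+0+0+1+1+0+0+0+1+0+0+0+0+0+0+1+0+0+0+0+0+1+0+1+0+0 mod 2 = 0
  c[1] = d·G[:,1] = (00011101110000111000111100)·(10110110011011001100110011) mod 2 = 0+0+0+1+0+1+0+0+0+1+0+0+0+0+0+0+1+0+0+0+1+1+0+0+0+0 mod 2 = 0
  c[2] = d·G[:,2] = (00011101110000111000111100)·(10000000000000000000000000) mod 2 = 0+0+0+0+0+0+0+0+0+0+0+0+0+0+0+0+0+0+0+0+0+0+0+0+0+0 mod 2 = 0
  c[3] = d·G[:,3] = (00011101110000111000111100)·(01110001111000111100001111) mod 2 = 0+0+0+1+0+0+0+1+1+1+0+0+0+0+1+1+1+0+0+0+0+0+1+1+0+0 mod 2 = 1
  c[4] = d·G[:,4] = (00011101110000111000111100)·(01000000000000000000000000) mod 2 = 0+0+0+0+0+0+0+0+0+0+0+0+0+0+0+0+0+0+0+0+0+0+0+0+0+0 mod 2 = 0
  c[5] = d·G[:,5] = (00011101110000111000111100)·(00100000000000000000000000) mod 2 = 0+0+0+0+0+0+0+0+0+0+0+0+0+0+0+0+0+0+0+0+0+0+0+0+0+0 mod 2 = 0
  c[6] = d·G[:,6] = (00011101110000111000111100)·(00010000000000000000000000) mod 2 = 0+0+0+1+0+0+0+0+0+0+0+0+0+0+0+0+0+0+0+0+0+0+0+0+0+0 mod 2 = 1
  c[7] = d·G[:,7] = (00011101110000111000111100)·(00001111111000000011111111) mod 2 = 0+0+0+0+1+1+0+1+1+1+0+0+0+0+0+0+0+0+0+0+1+1+1+1+0+0 mod 2 = 1
  c[8] = d·G[:,8] = (00011101110000111000111100)·(00001000000000000000000000) mod 2 = 0+0+0+0+1+0+0+0+0+0+0+0+0+0+0+0+0+0+0+0+0+0+0+0+0+0 mod 2 = 1
  c[9] = d·G[:,9] = (00011101110000111000111100)·(00000100000000000000000000) mod 2 = 0+0+0+0+0+1+0+0+0+0+0+0+0+0+0+0+0+0+0+0+0+0+0+0+0+0 mod 2 = 1
  c[10] = d·G[:,10] = (00011101110000111000111100)·(00000010000000000000000000) mod 2 = 0+0+0+0+0+0+0+0+0+0+0+0+0+0+0+0+0+0+0+0+0+0+0+0+0+0 mod 2 = 0
  c[11] = d·G[:,11] = (00011101110000111000111100)·(00000001000000000000000000) mod 2 = 0+0+0+0+0+0+0+1+0+0+0+0+0+0+0+0+0+0+0+0+0+0+0+0+0+0 mod 2 = 1
  c[12] = d·G[:,12] = (00011101110000111000111100)·(00000000100000000000000000) mod 2 = 0+0+0+0+0+0+0+0+1+0+0+0+0+0+0+0+0+0+0+0+0+0+0+0+0+0 mod 2 = 1
  c[13] = d·G[:,13] = (00011101110000111000111100)·(00000000010000000000000000) mod 2 = 0+0+0+0+0+0+0+0+0+1+0+0+0+0+0+0+0+0+0+0+0+0+0+0+0+0 mod 2 = 1
  c[14] = d·G[:,14] = (00011101110000111000111100)·(00000000001000000000000000) mod 2 = 0+0+0+0+0+0+0+0+0+0+0+0+0+0+0+0+0+0+0+0+0+0+0+0+0+0 mod 2 = 0
  c[15] = d·G[:,15] = (00011101110000111000111100)·(00000000000111111111111111) mod 2 = 0+0+0+0+0+0+0+0+0+0+0+0+0+0+1+1+1+0+0+0+1+1+1+1+0+0 mod 2 = 1
  c[16] = d·G[:,16] = (00011101110000111000111100)·(00000000000100000000000000) mod 2 = 0+0+0+0+0+0+0+0+0+0+0+0+0+0+0+0+0+0+0+0+0+0+0+0+0+0 mod 2 = 0
  c[17] = d·G[:,17] = (00011101110000111000111100)·(00000000000010000000000000) mod 2 = 0+0+0+0+0+0+0+0+0+0+0+0+0+0+0+0+0+0+0+0+0+0+0+0+0+0 mod 2 = 0
  c[18] = d·G[:,18] = (00011101110000111000111100)·(00000000000001000000000000) mod 2 = 0+0+0+0+0+0+0+0+0+0+0+0+0+0+0+0+0+0+0+0+0+0+0+0+0+0 mod 2 = 0
  c[19] = d·G[:,19] = (00011101110000111000111100)·(00000000000000100000000000) mod 2 = 0+0+0+0+0+0+0+0+0+0+0+0+0+0+1+0+0+0+0+0+0+0+0+0+0+0 mod 2 = 1
  c[20] = d·G[:,20] = (00011101110000111000111100)·(00000000000000010000000000) mod 2 = 0+0+0+0+0+0+0+0+0+0+0+0+0+0+0+1+0+0+0+0+0+0+0+0+0+0 mod 2 = 1
  c[21] = d·G[:,21] = (00011101110000111000111100)·(00000000000000001000000000) mod 2 = 0+0+0+0+0+0+0+0+0+0+0+0+0+0+0+0+1+0+0+0+0+0+0+0+0+0 mod 2 = 1
  c[22] = d·G[:,22] = (00011101110000111000111100)·(00000000000000000100000000) mod 2 = 0+0+0+0+0+0+0+0+0+0+0+0+0+0+0+0+0+0+0+0+0+0+0+0+0+0 mod 2 = 0
  c[23] = d·G[:,23] = (00011101110000111000111100)·(00000000000000000010000000) mod 2 = 0+0+0+0+0+0+0+0+0+0+0+0+0+0+0+0+0+0+0+0+0+0+0+0+0+0 mod 2 = 0
  c[24] = d·G[:,24] = (00011101110000111000111100)·(00000000000000000001000000) mod 2 = 0+0+0+0+0+0+0+0+0+0+0+0+0+0+0+0+0+0+0+0+0+0+0+0+0+0 mod 2 = 0
  c[25] = d·G[:,25] = (00011101110000111000111100)·(00000000000000000000100000) mod 2 = 0+0+0+0+0+0+0+0+0+0+0+0+0+0+0+0+0+0+0+0+1+0+0+0+0+0 mod 2 = 1
  c[26] = d·G[:,26] = (00011101110000111000111100)·(00000000000000000000010000) mod 2 = 0+0+0+0+0+0+0+0+0+0+0+0+0+0+0+0+0+0+0+0+0+1+0+0+0+0 mod 2 = 1
  c[27] = d·G[:,27] = (00011101110000111000111100)·(00000000000000000000001000) mod 2 = 0+0+0+0+0+0+0+0+0+0+0+0+0+0+0+0+0+0+0+0+0+0+1+0+0+0 mod 2 = 1
  c[28] = d·G[:,28] = (00011101110000111000111100)·(00000000000000000000000100) mod 2 = 0+0+0+0+0+0+0+0+0+0+0+0+0+0+0+0+0+0+0+0+0+0+0+1+0+0 mod 2 = 1
  c[29] = d·G[:,29] = (00011101110000111000111100)·(00000000000000000000000010) mod 2 = 0+0+0+0+0+0+0+0+0+0+0+0+0+0+0+0+0+0+0+0+0+0+0+0+0+0 mod 2 = 0
  c[30] = d·G[:,30] = (00011101110000111000111100)·(00000000000000000000000001) mod 2 = 0+0+0+0+0+0+0+0+0+0+0+0+0+0+0+0+0+0+0+0+0+0+0+0+0+0 mod 2 = 0
Codeword = 0001001111011101000111000111100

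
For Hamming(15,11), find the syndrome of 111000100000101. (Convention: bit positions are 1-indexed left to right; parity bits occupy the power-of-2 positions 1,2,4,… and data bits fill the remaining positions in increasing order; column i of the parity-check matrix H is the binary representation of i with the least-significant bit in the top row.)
Syndrome s = H · r^T (mod 2), r = 111000100000101:
  s[0] = (101010101010101)·(111000100000101) mod 2 = 1+0+1+0+0+0+1+0+0+0+0+0+1+0+1 mod 2 = 1
  s[1] = (011001100110011)·(111000100000101) mod 2 = 0+1+1+0+0+0+1+0+0+0+0+0+0+0+1 mod 2 = 0
  s[2] = (000111100001111)·(111000100000101) mod 2 = 0+0+0+0+0+0+1+0+0+0+0+0+1+0+1 mod 2 = 1
  s[3] = (000000011111111)·(111000100000101) mod 2 = 0+0+0+0+0+0+0+0+0+0+0+0+1+0+1 mod 2 = 0
Syndrome = 1010
Non-zero syndrome: error at position 5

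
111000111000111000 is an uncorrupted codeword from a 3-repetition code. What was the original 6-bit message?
Split into 3-bit blocks: 111 000 111 000 111 000
Data = 101010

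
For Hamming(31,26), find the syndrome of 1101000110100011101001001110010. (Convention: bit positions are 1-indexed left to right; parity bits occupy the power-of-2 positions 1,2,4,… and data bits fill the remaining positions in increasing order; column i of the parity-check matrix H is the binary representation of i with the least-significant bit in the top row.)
Syndrome s = H · r^T (mod 2), r = 1101000110100011101001001110010:
  s[0] = (1010101010101010101010101010101)·(1101000110100011101001001110010) mod 2 = 1+0+0+0+0+0+0+0+1+0+1+0+0+0+1+0+1+0+1+0+0+0+0+0+1+0+1+0+0+0+0 mod 2 = 0
  s[1] = (0110011001100110011001100110011)·(1101000110100011101001001110010) mod 2 = 0+1+0+0+0+0+0+0+0+0+1+0+0+0+1+0+0+0+1+0+0+1+0+0+0+1+1+0+0+1+0 mod 2 = 0
  s[2] = (0001111000011110000111100001111)·(1101000110100011101001001110010) mod 2 = 0+0+0+1+0+0+0+0+0+0+0+0+0+0+1+0+0+0+0+0+0+1+0+0+0+0+0+0+0+1+0 mod 2 = 0
  s[3] = (0000000111111110000000011111111)·(1101000110100011101001001110010) mod 2 = 0+0+0+0+0+0+0+1+1+0+1+0+0+0+1+0+0+0+0+0+0+0+0+0+1+1+1+0+0+1+0 mod 2 = 0
  s[4] = (0000000000000001111111111111111)·(1101000110100011101001001110010) mod 2 = 0+0+0+0+0+0+0+0+0+0+0+0+0+0+0+1+1+0+1+0+0+1+0+0+1+1+1+0+0+1+0 mod 2 = 0
Syndrome = 00000
s = 0: no error detected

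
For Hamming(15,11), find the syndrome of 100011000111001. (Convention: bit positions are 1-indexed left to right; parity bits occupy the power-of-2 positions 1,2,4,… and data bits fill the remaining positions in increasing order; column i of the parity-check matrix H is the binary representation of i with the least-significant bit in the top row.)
Syndrome s = H · r^T (mod 2), r = 100011000111001:
  s[0] = (101010101010101)·(100011000111001) mod 2 = 1+0+0+0+1+0+0+0+0+0+1+0+0+0+1 mod 2 = 0
  s[1] = (011001100110011)·(100011000111001) mod 2 = 0+0+0+0+0+1+0+0+0+1+1+0+0+0+1 mod 2 = 0
  s[2] = (000111100001111)·(100011000111001) mod 2 = 0+0+0+0+1+1+0+0+0+0+0+1+0+0+1 mod 2 = 0
  s[3] = (000000011111111)·(100011000111001) mod 2 = 0+0+0+0+0+0+0+0+0+1+1+1+0+0+1 mod 2 = 0
Syndrome = 0000
s = 0: no error detected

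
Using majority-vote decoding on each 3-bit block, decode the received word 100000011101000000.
Split into 3-bit blocks and majority-vote each:
  block 1 = 100: 1 ones, 2 zeros → 0
  block 2 = 000: 0 ones, 3 zeros → 0
  block 3 = 011: 2 ones, 1 zeros → 1
  block 4 = 101: 2 ones, 1 zeros → 1
  block 5 = 000: 0 ones, 3 zeros → 0
  block 6 = 000: 0 ones, 3 zeros → 0
Decoded = 001100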